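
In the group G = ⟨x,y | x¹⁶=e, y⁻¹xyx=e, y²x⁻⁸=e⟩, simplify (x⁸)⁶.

Compute successive powers of (x⁸), reducing at each step:
  (x⁸)²: (x⁸) · x⁸ = e
  (x⁸)³: e · x⁸ = x⁸
  (x⁸)⁴: (x⁸) · x⁸ = e
  (x⁸)⁵: e · x⁸ = x⁸
  (x⁸)⁶: (x⁸) · x⁸ = e

Answer: e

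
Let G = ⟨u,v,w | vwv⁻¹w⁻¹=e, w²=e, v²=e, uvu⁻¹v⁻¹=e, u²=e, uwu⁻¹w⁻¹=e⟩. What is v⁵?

Compute successive powers of v, reducing at each step:
  v²: v · v = e
  v³: e · v = v
  v⁴: v · v = e
  v⁵: e · v = v

Answer: v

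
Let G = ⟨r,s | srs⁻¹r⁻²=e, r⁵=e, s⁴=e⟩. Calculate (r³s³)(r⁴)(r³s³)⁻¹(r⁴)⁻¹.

[(r³s³), (r⁴)] = (r³s³)·(r⁴)·(r³s³)⁻¹·(r⁴)⁻¹.
  (r³s³) · (r⁴) = s³
  (s³) · (r⁴s) = r²
  (r²) · r = r³

Answer: r³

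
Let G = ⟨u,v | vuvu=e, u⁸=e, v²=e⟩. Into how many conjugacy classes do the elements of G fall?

The conjugacy classes (representative and size) are:
  [e] (size 1), [u] (size 2), [u⁶] (size 2), [u³] (size 2), [u⁴] (size 1), [v] (size 4), [u⁵v] (size 4).
Class equation: 1 + 2 + 2 + 2 + 1 + 4 + 4 = 16 = |G|. So G has 7 conjugacy classes.

Answer: 7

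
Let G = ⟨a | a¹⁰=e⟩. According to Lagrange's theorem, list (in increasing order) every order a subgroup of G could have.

|G| = 10 = 2 · 5. By Lagrange's theorem the order of any subgroup divides 10; the divisors of 10 are 1, 2, 5, 10.

Answer: 1, 2, 5, 10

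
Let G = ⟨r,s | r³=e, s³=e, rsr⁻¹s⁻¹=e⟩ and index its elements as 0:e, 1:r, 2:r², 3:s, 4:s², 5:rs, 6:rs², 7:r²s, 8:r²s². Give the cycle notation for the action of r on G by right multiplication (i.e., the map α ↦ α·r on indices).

(0 1 2)(3 5 7)(4 6 8)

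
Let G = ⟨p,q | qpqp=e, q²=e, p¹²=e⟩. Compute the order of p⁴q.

Compute successive powers until reaching e:
  (p⁴q)¹ = p⁴q, (p⁴q)² = e.
The smallest positive k with (p⁴q)ᵏ = e is 2.

Answer: 2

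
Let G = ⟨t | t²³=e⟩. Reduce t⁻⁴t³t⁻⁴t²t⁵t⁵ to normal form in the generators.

Multiply left to right, reducing at each step:
  (t¹⁹) · t³ = t²²
  (t²²) · t⁻⁴ = t¹⁸
  (t¹⁸) · t² = t²⁰
  (t²⁰) · t⁵ = t²
  (t²) · t⁵ = t⁷

Answer: t⁷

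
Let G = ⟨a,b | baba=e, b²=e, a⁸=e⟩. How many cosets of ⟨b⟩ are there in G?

First find ord(b) by computing successive powers:
  b¹ = b, b² = e.
So |⟨b⟩| = ord(b) = 2. With |G| = 16, by Lagrange [G : ⟨b⟩] = 16/2 = 8.

Answer: 8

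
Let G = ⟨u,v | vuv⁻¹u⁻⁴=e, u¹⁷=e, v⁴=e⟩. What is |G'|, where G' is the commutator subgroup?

G' = [G, G] is generated by all commutators. The generator-pair commutators are: [u, v] = u¹⁴.
The subgroup they normally generate is {e, u, u², u³, u⁴, u⁵, u⁶, u⁷, u⁸, u⁹, u¹⁰, u¹¹, u¹², u¹³, u¹⁴, u¹⁵, u¹⁶}, of order 17.
Check: |G/G'| = 68/17 = 4 is the order of the abelianisation.

Answer: 17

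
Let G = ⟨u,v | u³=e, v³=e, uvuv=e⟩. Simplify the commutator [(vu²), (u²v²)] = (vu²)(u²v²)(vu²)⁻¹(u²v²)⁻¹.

[(vu²), (u²v²)] = (vu²)·(u²v²)·(vu²)⁻¹·(u²v²)⁻¹.
  (vu²) · (u²v²) = u²v
  (u²v) · (uv²) = uv
  (uv) · (u²v²) = uv²u

Answer: uv²u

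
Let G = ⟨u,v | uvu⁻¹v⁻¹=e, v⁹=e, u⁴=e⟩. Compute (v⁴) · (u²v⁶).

Compute (v⁴) · (u²v⁶) by multiplying left to right and reducing via the relations at each step:
  (v⁴) · u² = u²v⁴
  (u²v⁴) · v⁶ = u²v

Answer: u²v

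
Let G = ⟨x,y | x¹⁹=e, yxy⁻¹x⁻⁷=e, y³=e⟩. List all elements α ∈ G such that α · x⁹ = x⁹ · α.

⟨x⁹⟩ ⊆ C_G(x⁹) since powers of x⁹ commute with x⁹; so |C_G(x⁹)| ≥ |⟨x⁹⟩| = 19.
By orbit–stabilizer, |C_G(x⁹)| = |G| / |conj. class of x⁹| = 57 / 3 = 19.
The 19 elements commuting with x⁹ are {e, x, x², x³, x⁴, x⁵, x⁶, x⁷, x⁸, x⁹, x¹⁰, x¹¹, x¹², x¹³, x¹⁴, x¹⁵, x¹⁶, x¹⁷, x¹⁸}.

Answer: {e, x, x², x³, x⁴, x⁵, x⁶, x⁷, x⁸, x⁹, x¹⁰, x¹¹, x¹², x¹³, x¹⁴, x¹⁵, x¹⁶, x¹⁷, x¹⁸}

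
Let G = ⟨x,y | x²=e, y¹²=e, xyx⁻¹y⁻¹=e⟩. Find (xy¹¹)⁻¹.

The order of (xy¹¹) is 12 (smallest k with (xy¹¹)ᵏ = e), so (xy¹¹)⁻¹ = (xy¹¹)¹¹ = xy.
Check: (xy¹¹) · (xy) → (xy¹¹) · x = y¹¹;   (y¹¹) · y = e, giving e as required.

Answer: xy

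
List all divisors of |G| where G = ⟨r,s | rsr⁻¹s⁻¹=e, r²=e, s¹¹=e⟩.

|G| = 22 = 2 · 11. By Lagrange's theorem the order of any subgroup divides 22; the divisors of 22 are 1, 2, 11, 22.

Answer: 1, 2, 11, 22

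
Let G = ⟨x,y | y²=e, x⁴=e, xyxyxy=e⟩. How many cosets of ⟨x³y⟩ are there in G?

First find ord(x³y) by computing successive powers:
  (x³y)¹ = x³y, (x³y)² = yx, (x³y)³ = e.
So |⟨x³y⟩| = ord(x³y) = 3. With |G| = 24, by Lagrange [G : ⟨x³y⟩] = 24/3 = 8.

Answer: 8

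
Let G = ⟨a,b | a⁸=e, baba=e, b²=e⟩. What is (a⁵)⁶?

Compute successive powers of (a⁵), reducing at each step:
  (a⁵)²: (a⁵) · a⁵ = a²
  (a⁵)³: (a²) · a⁵ = a⁷
  (a⁵)⁴: (a⁷) · a⁵ = a⁴
  (a⁵)⁵: (a⁴) · a⁵ = a
  (a⁵)⁶: a · a⁵ = a⁶

Answer: a⁶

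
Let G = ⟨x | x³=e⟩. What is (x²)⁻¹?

The order of (x²) is 3 (smallest k with (x²)ᵏ = e), so (x²)⁻¹ = (x²)² = x.
Check: (x²) · x → (x²) · x = e, giving e as required.

Answer: x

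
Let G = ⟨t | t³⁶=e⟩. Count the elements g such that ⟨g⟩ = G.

G is cyclic of order 36. An element generates G iff its order is 36, and a cyclic group of order 36 has exactly φ(36) = 12 such elements.

Answer: 12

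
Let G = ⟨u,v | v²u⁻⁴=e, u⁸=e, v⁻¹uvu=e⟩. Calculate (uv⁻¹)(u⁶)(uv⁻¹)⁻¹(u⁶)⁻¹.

[(uv⁻¹), (u⁶)] = (uv⁻¹)·(u⁶)·(uv⁻¹)⁻¹·(u⁶)⁻¹.
  (uv⁻¹) · (u⁶) = u³v⁻¹
  (u³v⁻¹) · (uv) = u²
  (u²) · (u²) = u⁴

Answer: u⁴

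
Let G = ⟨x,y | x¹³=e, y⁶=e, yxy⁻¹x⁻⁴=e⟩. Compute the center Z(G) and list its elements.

An element z ∈ Z(G) iff z commutes with every generator.
For example e is central: e·x = x = x·e; e·y = y = y·e.
Whereas x ∉ Z(G) since x·y = xy ≠ x⁴y = y·x.
Checking each of the 78 elements this way gives Z(G) = {e}, of order 1.

Answer: {e}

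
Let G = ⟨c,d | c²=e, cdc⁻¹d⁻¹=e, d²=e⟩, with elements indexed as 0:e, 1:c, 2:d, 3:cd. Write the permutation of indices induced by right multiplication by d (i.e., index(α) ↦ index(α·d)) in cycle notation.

(0 2)(1 3)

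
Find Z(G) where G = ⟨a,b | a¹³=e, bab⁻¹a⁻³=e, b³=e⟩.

An element z ∈ Z(G) iff z commutes with every generator.
For example e is central: e·a = a = a·e; e·b = b = b·e.
Whereas a ∉ Z(G) since a·b = ab ≠ a³b = b·a.
Checking each of the 39 elements this way gives Z(G) = {e}, of order 1.

Answer: {e}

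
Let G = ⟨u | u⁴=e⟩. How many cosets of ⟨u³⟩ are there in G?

First find ord(u³) by computing successive powers:
  (u³)¹ = u³, (u³)² = u², (u³)³ = u, (u³)⁴ = e.
So |⟨u³⟩| = ord(u³) = 4. With |G| = 4, by Lagrange [G : ⟨u³⟩] = 4/4 = 1.

Answer: 1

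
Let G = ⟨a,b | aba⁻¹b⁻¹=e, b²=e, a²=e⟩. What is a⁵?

Compute successive powers of a, reducing at each step:
  a²: a · a = e
  a³: e · a = a
  a⁴: a · a = e
  a⁵: e · a = a

Answer: a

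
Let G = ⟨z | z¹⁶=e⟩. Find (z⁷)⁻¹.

The order of (z⁷) is 16 (smallest k with (z⁷)ᵏ = e), so (z⁷)⁻¹ = (z⁷)¹⁵ = z⁹.
Check: (z⁷) · (z⁹) → (z⁷) · z⁹ = e, giving e as required.

Answer: z⁹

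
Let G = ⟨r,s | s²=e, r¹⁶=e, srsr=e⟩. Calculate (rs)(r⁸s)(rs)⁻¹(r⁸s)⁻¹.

[(rs), (r⁸s)] = (rs)·(r⁸s)·(rs)⁻¹·(r⁸s)⁻¹.
  (rs) · (r⁸s) = r⁹
  (r⁹) · (rs) = r¹⁰s
  (r¹⁰s) · (r⁸s) = r²

Answer: r²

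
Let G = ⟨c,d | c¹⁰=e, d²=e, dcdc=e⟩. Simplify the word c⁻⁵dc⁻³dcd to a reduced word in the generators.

Multiply left to right, reducing at each step:
  (c⁵) · d = c⁵d
  (c⁵d) · c⁻³ = c⁸d
  (c⁸d) · d = c⁸
  (c⁸) · c = c⁹
  (c⁹) · d = c⁹d

Answer: c⁹d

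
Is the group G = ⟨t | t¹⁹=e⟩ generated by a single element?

|G| = 19. The element t has order 19 (its powers give 19 distinct elements), so ⟨t⟩ = G and G is cyclic.

Answer: Yes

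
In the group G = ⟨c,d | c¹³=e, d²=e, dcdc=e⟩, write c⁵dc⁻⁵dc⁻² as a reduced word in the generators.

Multiply left to right, reducing at each step:
  (c⁵) · d = c⁵d
  (c⁵d) · c⁻⁵ = c¹⁰d
  (c¹⁰d) · d = c¹⁰
  (c¹⁰) · c⁻² = c⁸

Answer: c⁸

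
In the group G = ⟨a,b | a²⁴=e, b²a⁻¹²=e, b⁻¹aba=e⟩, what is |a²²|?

Compute successive powers until reaching e:
  (a²²)¹ = a²², (a²²)² = a²⁰, (a²²)³ = a¹⁸, (a²²)⁴ = a¹⁶, (a²²)⁵ = a¹⁴, (a²²)⁶ = a¹², (a²²)⁷ = a¹⁰, (a²²)⁸ = a⁸, (a²²)⁹ = a⁶, (a²²)¹⁰ = a⁴, (a²²)¹¹ = a², (a²²)¹² = e.
The smallest positive k with (a²²)ᵏ = e is 12.

Answer: 12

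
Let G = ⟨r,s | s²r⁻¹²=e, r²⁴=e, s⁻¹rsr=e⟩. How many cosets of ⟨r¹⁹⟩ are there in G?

First find ord(r¹⁹) by computing successive powers:
  (r¹⁹)¹ = r¹⁹, (r¹⁹)² = r¹⁴, (r¹⁹)³ = r⁹, (r¹⁹)⁴ = r⁴, (r¹⁹)⁵ = r²³, (r¹⁹)⁶ = r¹⁸, (r¹⁹)⁷ = r¹³, (r¹⁹)⁸ = r⁸, (r¹⁹)⁹ = r³, (r¹⁹)¹⁰ = r²², (r¹⁹)¹¹ = r¹⁷, (r¹⁹)¹² = r¹², (r¹⁹)¹³ = r⁷, (r¹⁹)¹⁴ = r², (r¹⁹)¹⁵ = r²¹, (r¹⁹)¹⁶ = r¹⁶, (r¹⁹)¹⁷ = r¹¹, (r¹⁹)¹⁸ = r⁶, (r¹⁹)¹⁹ = r, (r¹⁹)²⁰ = r²⁰, (r¹⁹)²¹ = r¹⁵, (r¹⁹)²² = r¹⁰, (r¹⁹)²³ = r⁵, (r¹⁹)²⁴ = e.
So |⟨r¹⁹⟩| = ord(r¹⁹) = 24. With |G| = 48, by Lagrange [G : ⟨r¹⁹⟩] = 48/24 = 2.

Answer: 2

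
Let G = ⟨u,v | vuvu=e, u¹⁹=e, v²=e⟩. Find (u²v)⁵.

Compute successive powers of (u²v), reducing at each step:
  (u²v)²: (u²v) · u² = v;   v · v = e
  (u²v)³: e · u² = u²;   (u²) · v = u²v
  (u²v)⁴: (u²v) · u² = v;   v · v = e
  (u²v)⁵: e · u² = u²;   (u²) · v = u²v

Answer: u²v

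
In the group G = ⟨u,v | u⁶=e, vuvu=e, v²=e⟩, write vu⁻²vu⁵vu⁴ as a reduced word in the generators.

Multiply left to right, reducing at each step:
  v · u⁻² = u²v
  (u²v) · v = u²
  (u²) · u⁵ = u
  u · v = uv
  (uv) · u⁴ = u³v

Answer: u³v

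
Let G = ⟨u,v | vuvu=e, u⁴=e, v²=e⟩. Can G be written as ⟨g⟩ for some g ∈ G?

Every cyclic group is abelian. But u·v = uv while v·u = u³v, so u·v ≠ v·u and G is not abelian. Hence G is not cyclic.

Answer: No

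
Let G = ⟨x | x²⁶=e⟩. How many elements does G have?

G is generated by a single element, so G is cyclic. The relator gives x²⁶ = e and no smaller power is forced to be e, so the 26 powers {e, x, x², x³, x⁴, x⁵, x⁶, x⁷, x⁸, x⁹, x²², x²³, x²¹, x²⁰, x²⁴, x²⁵, x¹², x¹³, x¹¹, x¹⁰, x¹⁴, x¹⁵, x¹⁶, x¹⁷, x¹⁸, x¹⁹} are distinct. Hence |G| = 26.

Answer: 26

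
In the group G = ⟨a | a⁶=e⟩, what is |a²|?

Compute successive powers until reaching e:
  (a²)¹ = a², (a²)² = a⁴, (a²)³ = e.
The smallest positive k with (a²)ᵏ = e is 3.

Answer: 3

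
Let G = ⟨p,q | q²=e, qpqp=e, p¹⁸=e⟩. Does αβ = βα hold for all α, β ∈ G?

p·q = pq but q·p = p¹⁷q, so p·q ≠ q·p and G is not abelian.

Answer: No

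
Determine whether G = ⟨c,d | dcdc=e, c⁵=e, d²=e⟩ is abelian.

c·d = cd but d·c = c⁴d, so c·d ≠ d·c and G is not abelian.

Answer: No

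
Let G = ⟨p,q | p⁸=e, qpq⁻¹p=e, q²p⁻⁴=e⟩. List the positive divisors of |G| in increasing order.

|G| = 16 = 2⁴. By Lagrange's theorem the order of any subgroup divides 16; the divisors of 16 are 1, 2, 4, 8, 16.

Answer: 1, 2, 4, 8, 16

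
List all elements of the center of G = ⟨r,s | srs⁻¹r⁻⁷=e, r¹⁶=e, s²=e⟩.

An element z ∈ Z(G) iff z commutes with every generator.
For example r⁸ is central: (r⁸)·r = r⁹ = r·(r⁸); (r⁸)·s = r⁸s = s·(r⁸).
Whereas r ∉ Z(G) since r·s = rs ≠ r⁷s = s·r.
Checking each of the 32 elements this way gives Z(G) = {e, r⁸}, of order 2.

Answer: {e, r⁸}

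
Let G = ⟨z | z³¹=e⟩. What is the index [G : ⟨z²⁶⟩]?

First find ord(z²⁶) by computing successive powers:
  (z²⁶)¹ = z²⁶, (z²⁶)² = z²¹, (z²⁶)³ = z¹⁶, (z²⁶)⁴ = z¹¹, (z²⁶)⁵ = z⁶, (z²⁶)⁶ = z, (z²⁶)⁷ = z²⁷, (z²⁶)⁸ = z²², (z²⁶)⁹ = z¹⁷, (z²⁶)¹⁰ = z¹², (z²⁶)¹¹ = z⁷, (z²⁶)¹² = z², (z²⁶)¹³ = z²⁸, (z²⁶)¹⁴ = z²³, (z²⁶)¹⁵ = z¹⁸, (z²⁶)¹⁶ = z¹³, (z²⁶)¹⁷ = z⁸, (z²⁶)¹⁸ = z³, (z²⁶)¹⁹ = z²⁹, (z²⁶)²⁰ = z²⁴, (z²⁶)²¹ = z¹⁹, (z²⁶)²² = z¹⁴, (z²⁶)²³ = z⁹, (z²⁶)²⁴ = z⁴, (z²⁶)²⁵ = z³⁰, (z²⁶)²⁶ = z²⁵, (z²⁶)²⁷ = z²⁰, (z²⁶)²⁸ = z¹⁵, (z²⁶)²⁹ = z¹⁰, (z²⁶)³⁰ = z⁵, (z²⁶)³¹ = e.
So |⟨z²⁶⟩| = ord(z²⁶) = 31. With |G| = 31, by Lagrange [G : ⟨z²⁶⟩] = 31/31 = 1.

Answer: 1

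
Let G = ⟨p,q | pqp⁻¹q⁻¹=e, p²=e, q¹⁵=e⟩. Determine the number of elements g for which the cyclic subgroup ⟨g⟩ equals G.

G is cyclic of order 30. An element generates G iff its order is 30, and a cyclic group of order 30 has exactly φ(30) = 8 such elements.

Answer: 8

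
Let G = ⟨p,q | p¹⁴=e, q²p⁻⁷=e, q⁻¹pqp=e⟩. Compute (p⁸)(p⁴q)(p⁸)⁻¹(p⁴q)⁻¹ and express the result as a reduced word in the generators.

[(p⁸), (p⁴q)] = (p⁸)·(p⁴q)·(p⁸)⁻¹·(p⁴q)⁻¹.
  (p⁸) · (p⁴q) = p⁵q⁻¹
  (p⁵q⁻¹) · (p⁶) = p⁶q
  (p⁶q) · (p⁴q⁻¹) = p²

Answer: p²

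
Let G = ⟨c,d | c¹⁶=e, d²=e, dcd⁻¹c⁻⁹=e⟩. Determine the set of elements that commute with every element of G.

An element z ∈ Z(G) iff z commutes with every generator.
For example c² is central: (c²)·c = c³ = c·(c²); (c²)·d = c²d = d·(c²).
Whereas c ∉ Z(G) since c·d = cd ≠ c⁹d = d·c.
Checking each of the 32 elements this way gives Z(G) = {e, c², c⁴, c⁶, c⁸, c¹⁰, c¹², c¹⁴}, of order 8.

Answer: {e, c², c⁴, c⁶, c⁸, c¹⁰, c¹², c¹⁴}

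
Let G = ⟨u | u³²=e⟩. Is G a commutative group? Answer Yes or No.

G has a single generator, so G is cyclic and hence abelian.

Answer: Yes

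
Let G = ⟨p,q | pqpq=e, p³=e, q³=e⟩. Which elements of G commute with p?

⟨p⟩ ⊆ C_G(p) since powers of p commute with p; so |C_G(p)| ≥ |⟨p⟩| = 3.
By orbit–stabilizer, |C_G(p)| = |G| / |conj. class of p| = 12 / 4 = 3.
The 3 elements commuting with p are {e, p, p²}.

Answer: {e, p, p²}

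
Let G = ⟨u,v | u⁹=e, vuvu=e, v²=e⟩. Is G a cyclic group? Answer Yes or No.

Every cyclic group is abelian. But u·v = uv while v·u = u⁸v, so u·v ≠ v·u and G is not abelian. Hence G is not cyclic.

Answer: No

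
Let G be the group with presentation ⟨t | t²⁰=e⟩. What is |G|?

G is generated by a single element, so G is cyclic. The relator gives t²⁰ = e and no smaller power is forced to be e, so the 20 powers {e, t, t², t³, t⁴, t⁵, t⁶, t⁷, t⁸, t⁹, t¹², t¹³, t¹¹, t¹⁰, t¹⁴, t¹⁵, t¹⁶, t¹⁷, t¹⁸, t¹⁹} are distinct. Hence |G| = 20.

Answer: 20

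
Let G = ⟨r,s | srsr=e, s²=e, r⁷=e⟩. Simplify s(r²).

Compute s · (r²) by multiplying left to right and reducing via the relations at each step:
  s · r² = r⁵s

Answer: r⁵s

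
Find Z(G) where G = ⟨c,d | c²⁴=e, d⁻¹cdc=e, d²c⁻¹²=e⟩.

An element z ∈ Z(G) iff z commutes with every generator.
For example c¹² is central: (c¹²)·c = c¹³ = c·(c¹²); (c¹²)·d = d⁻¹ = d·(c¹²).
Whereas c ∉ Z(G) since c·d = cd ≠ c¹¹d⁻¹ = d·c.
Checking each of the 48 elements this way gives Z(G) = {e, c¹²}, of order 2.

Answer: {e, c¹²}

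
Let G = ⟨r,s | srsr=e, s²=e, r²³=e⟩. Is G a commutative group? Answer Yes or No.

r·s = rs but s·r = r²²s, so r·s ≠ s·r and G is not abelian.

Answer: No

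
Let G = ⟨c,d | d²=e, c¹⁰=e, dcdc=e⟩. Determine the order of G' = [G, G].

G' = [G, G] is generated by all commutators. The generator-pair commutators are: [c, d] = c².
The subgroup they normally generate is {e, c², c⁴, c⁶, c⁸}, of order 5.
Check: |G/G'| = 20/5 = 4 is the order of the abelianisation.

Answer: 5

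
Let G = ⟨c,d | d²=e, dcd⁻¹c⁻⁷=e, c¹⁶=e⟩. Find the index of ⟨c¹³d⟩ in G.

First find ord(c¹³d) by computing successive powers:
  (c¹³d)¹ = c¹³d, (c¹³d)² = c⁸, (c¹³d)³ = c⁵d, (c¹³d)⁴ = e.
So |⟨c¹³d⟩| = ord(c¹³d) = 4. With |G| = 32, by Lagrange [G : ⟨c¹³d⟩] = 32/4 = 8.

Answer: 8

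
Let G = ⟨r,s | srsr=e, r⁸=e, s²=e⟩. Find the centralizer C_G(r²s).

⟨r²s⟩ ⊆ C_G(r²s) since powers of r²s commute with r²s; so |C_G(r²s)| ≥ |⟨r²s⟩| = 2.
By orbit–stabilizer, |C_G(r²s)| = |G| / |conj. class of r²s| = 16 / 4 = 4.
The 4 elements commuting with r²s are {e, r⁴, r²s, r⁶s}.

Answer: {e, r⁴, r²s, r⁶s}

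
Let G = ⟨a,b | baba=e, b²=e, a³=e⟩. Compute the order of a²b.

Compute successive powers until reaching e:
  (a²b)¹ = a²b, (a²b)² = e.
The smallest positive k with (a²b)ᵏ = e is 2.

Answer: 2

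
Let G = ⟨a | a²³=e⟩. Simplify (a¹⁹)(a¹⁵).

Compute (a¹⁹) · (a¹⁵) by multiplying left to right and reducing via the relations at each step:
  (a¹⁹) · a¹⁵ = a¹¹

Answer: a¹¹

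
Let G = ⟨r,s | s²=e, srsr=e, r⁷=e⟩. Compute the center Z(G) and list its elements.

An element z ∈ Z(G) iff z commutes with every generator.
For example e is central: e·r = r = r·e; e·s = s = s·e.
Whereas r ∉ Z(G) since r·s = rs ≠ r⁶s = s·r.
Checking each of the 14 elements this way gives Z(G) = {e}, of order 1.

Answer: {e}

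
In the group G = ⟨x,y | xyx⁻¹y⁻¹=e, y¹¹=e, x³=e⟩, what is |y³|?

Compute successive powers until reaching e:
  (y³)¹ = y³, (y³)² = y⁶, (y³)³ = y⁹, (y³)⁴ = y, (y³)⁵ = y⁴, (y³)⁶ = y⁷, (y³)⁷ = y¹⁰, (y³)⁸ = y², (y³)⁹ = y⁵, (y³)¹⁰ = y⁸, (y³)¹¹ = e.
The smallest positive k with (y³)ᵏ = e is 11.

Answer: 11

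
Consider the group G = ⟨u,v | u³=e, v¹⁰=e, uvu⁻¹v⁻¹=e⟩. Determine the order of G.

Enumerate words in the generators, reducing via the relations: the distinct elements are
  {e, u, v, uv, u², v², v³, v⁴, v⁵, v⁶, v⁷, v⁸, v⁹, uv², uv³, uv⁴, uv⁵, uv⁶, uv⁷, uv⁸, uv⁹, u²v, u²v², u²v³, u²v⁴, u²v⁵, u²v⁶, u²v⁷, u²v⁸, u²v⁹}.
No further products give new elements, so |G| = 30.

Answer: 30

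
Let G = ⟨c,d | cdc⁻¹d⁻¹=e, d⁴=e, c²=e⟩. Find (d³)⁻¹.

The order of (d³) is 4 (smallest k with (d³)ᵏ = e), so (d³)⁻¹ = (d³)³ = d.
Check: (d³) · d → (d³) · d = e, giving e as required.

Answer: d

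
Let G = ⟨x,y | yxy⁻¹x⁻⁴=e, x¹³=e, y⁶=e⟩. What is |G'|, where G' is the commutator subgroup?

G' = [G, G] is generated by all commutators. The generator-pair commutators are: [x, y] = x¹⁰.
The subgroup they normally generate is {e, x, x², x³, x⁴, x⁵, x⁶, x⁷, x⁸, x⁹, x¹⁰, x¹¹, x¹²}, of order 13.
Check: |G/G'| = 78/13 = 6 is the order of the abelianisation.

Answer: 13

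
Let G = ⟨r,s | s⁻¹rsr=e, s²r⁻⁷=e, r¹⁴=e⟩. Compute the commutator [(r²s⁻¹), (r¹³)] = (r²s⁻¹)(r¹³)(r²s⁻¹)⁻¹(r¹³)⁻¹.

[(r²s⁻¹), (r¹³)] = (r²s⁻¹)·(r¹³)·(r²s⁻¹)⁻¹·(r¹³)⁻¹.
  (r²s⁻¹) · (r¹³) = r³s⁻¹
  (r³s⁻¹) · (r²s) = r
  r · r = r²

Answer: r²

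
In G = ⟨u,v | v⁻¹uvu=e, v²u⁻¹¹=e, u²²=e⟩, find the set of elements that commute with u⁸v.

⟨u⁸v⟩ ⊆ C_G(u⁸v) since powers of u⁸v commute with u⁸v; so |C_G(u⁸v)| ≥ |⟨u⁸v⟩| = 4.
By orbit–stabilizer, |C_G(u⁸v)| = |G| / |conj. class of u⁸v| = 44 / 11 = 4.
The 4 elements commuting with u⁸v are {e, u¹¹, u⁸v, u⁸v⁻¹}.

Answer: {e, u¹¹, u⁸v, u⁸v⁻¹}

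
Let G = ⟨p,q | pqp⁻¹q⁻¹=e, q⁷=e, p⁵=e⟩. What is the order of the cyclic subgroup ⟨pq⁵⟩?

|⟨pq⁵⟩| equals the order of pq⁵. Compute successive powers until reaching e:
  (pq⁵)¹ = pq⁵, (pq⁵)² = p²q³, (pq⁵)³ = p³q, (pq⁵)⁴ = p⁴q⁶, (pq⁵)⁵ = q⁴, (pq⁵)⁶ = pq², (pq⁵)⁷ = p², (pq⁵)⁸ = p³q⁵, (pq⁵)⁹ = p⁴q³, (pq⁵)¹⁰ = q, (pq⁵)¹¹ = pq⁶, (pq⁵)¹² = p²q⁴, (pq⁵)¹³ = p³q², (pq⁵)¹⁴ = p⁴, (pq⁵)¹⁵ = q⁵, (pq⁵)¹⁶ = pq³, (pq⁵)¹⁷ = p²q, (pq⁵)¹⁸ = p³q⁶, (pq⁵)¹⁹ = p⁴q⁴, (pq⁵)²⁰ = q², (pq⁵)²¹ = p, (pq⁵)²² = p²q⁵, (pq⁵)²³ = p³q³, (pq⁵)²⁴ = p⁴q, (pq⁵)²⁵ = q⁶, (pq⁵)²⁶ = pq⁴, (pq⁵)²⁷ = p²q², (pq⁵)²⁸ = p³, (pq⁵)²⁹ = p⁴q⁵, (pq⁵)³⁰ = q³, (pq⁵)³¹ = pq, (pq⁵)³² = p²q⁶, (pq⁵)³³ = p³q⁴, (pq⁵)³⁴ = p⁴q², (pq⁵)³⁵ = e.
The smallest positive k with (pq⁵)ᵏ = e is 35, so |⟨pq⁵⟩| = 35.

Answer: 35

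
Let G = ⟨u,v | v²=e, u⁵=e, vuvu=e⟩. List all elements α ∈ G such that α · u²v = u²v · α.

⟨u²v⟩ ⊆ C_G(u²v) since powers of u²v commute with u²v; so |C_G(u²v)| ≥ |⟨u²v⟩| = 2.
By orbit–stabilizer, |C_G(u²v)| = |G| / |conj. class of u²v| = 10 / 5 = 2.
The 2 elements commuting with u²v are {e, u²v}.

Answer: {e, u²v}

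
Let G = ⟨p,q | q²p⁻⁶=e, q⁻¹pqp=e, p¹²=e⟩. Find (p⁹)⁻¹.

The order of (p⁹) is 4 (smallest k with (p⁹)ᵏ = e), so (p⁹)⁻¹ = (p⁹)³ = p³.
Check: (p⁹) · (p³) → (p⁹) · p³ = e, giving e as required.

Answer: p³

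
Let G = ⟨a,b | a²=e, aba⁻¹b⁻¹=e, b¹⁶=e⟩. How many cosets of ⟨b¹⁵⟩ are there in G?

First find ord(b¹⁵) by computing successive powers:
  (b¹⁵)¹ = b¹⁵, (b¹⁵)² = b¹⁴, (b¹⁵)³ = b¹³, (b¹⁵)⁴ = b¹², (b¹⁵)⁵ = b¹¹, (b¹⁵)⁶ = b¹⁰, (b¹⁵)⁷ = b⁹, (b¹⁵)⁸ = b⁸, (b¹⁵)⁹ = b⁷, (b¹⁵)¹⁰ = b⁶, (b¹⁵)¹¹ = b⁵, (b¹⁵)¹² = b⁴, (b¹⁵)¹³ = b³, (b¹⁵)¹⁴ = b², (b¹⁵)¹⁵ = b, (b¹⁵)¹⁶ = e.
So |⟨b¹⁵⟩| = ord(b¹⁵) = 16. With |G| = 32, by Lagrange [G : ⟨b¹⁵⟩] = 32/16 = 2.

Answer: 2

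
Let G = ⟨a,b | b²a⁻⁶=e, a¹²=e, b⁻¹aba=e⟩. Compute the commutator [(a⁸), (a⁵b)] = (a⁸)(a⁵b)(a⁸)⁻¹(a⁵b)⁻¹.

[(a⁸), (a⁵b)] = (a⁸)·(a⁵b)·(a⁸)⁻¹·(a⁵b)⁻¹.
  (a⁸) · (a⁵b) = ab
  (ab) · (a⁴) = a³b⁻¹
  (a³b⁻¹) · (a⁵b⁻¹) = a⁴

Answer: a⁴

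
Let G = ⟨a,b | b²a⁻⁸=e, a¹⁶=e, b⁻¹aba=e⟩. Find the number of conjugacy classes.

The conjugacy classes (representative and size) are:
  [e] (size 1), [a] (size 2), [a¹⁴] (size 2), [a³] (size 2), [a¹²] (size 2), [a⁵] (size 2), [a¹⁰] (size 2), [a⁷] (size 2), [a⁸] (size 1), [a⁶b] (size 8), [a³b⁻¹] (size 8).
Class equation: 1 + 2 + 2 + 2 + 2 + 2 + 2 + 2 + 1 + 8 + 8 = 32 = |G|. So G has 11 conjugacy classes.

Answer: 11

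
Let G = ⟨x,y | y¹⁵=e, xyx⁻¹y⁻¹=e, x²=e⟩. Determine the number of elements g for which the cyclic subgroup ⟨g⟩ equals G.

G is cyclic of order 30. An element generates G iff its order is 30, and a cyclic group of order 30 has exactly φ(30) = 8 such elements.

Answer: 8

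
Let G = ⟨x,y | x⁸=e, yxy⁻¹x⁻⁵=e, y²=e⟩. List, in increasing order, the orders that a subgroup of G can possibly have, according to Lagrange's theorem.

|G| = 16 = 2⁴. By Lagrange's theorem the order of any subgroup divides 16; the divisors of 16 are 1, 2, 4, 8, 16.

Answer: 1, 2, 4, 8, 16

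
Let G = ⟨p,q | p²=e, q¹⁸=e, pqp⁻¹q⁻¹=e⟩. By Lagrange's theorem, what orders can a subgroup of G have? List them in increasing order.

|G| = 36 = 2² · 3². By Lagrange's theorem the order of any subgroup divides 36; the divisors of 36 are 1, 2, 3, 4, 6, 9, 12, 18, 36.

Answer: 1, 2, 3, 4, 6, 9, 12, 18, 36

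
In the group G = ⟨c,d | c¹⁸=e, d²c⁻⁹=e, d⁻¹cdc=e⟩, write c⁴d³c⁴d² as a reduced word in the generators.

Multiply left to right, reducing at each step:
  (c⁴) · d³ = c⁴d⁻¹
  (c⁴d⁻¹) · c⁴ = d⁻¹
  (d⁻¹) · d² = d

Answer: d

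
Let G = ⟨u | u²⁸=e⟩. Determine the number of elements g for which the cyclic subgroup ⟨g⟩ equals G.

G is cyclic of order 28. An element generates G iff its order is 28, and a cyclic group of order 28 has exactly φ(28) = 12 such elements.

Answer: 12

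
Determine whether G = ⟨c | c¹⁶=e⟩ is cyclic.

|G| = 16. The element c has order 16 (its powers give 16 distinct elements), so ⟨c⟩ = G and G is cyclic.

Answer: Yes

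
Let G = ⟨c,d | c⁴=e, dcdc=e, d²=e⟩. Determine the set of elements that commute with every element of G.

An element z ∈ Z(G) iff z commutes with every generator.
For example c² is central: (c²)·c = c³ = c·(c²); (c²)·d = c²d = d·(c²).
Whereas c ∉ Z(G) since c·d = cd ≠ c³d = d·c.
Checking each of the 8 elements this way gives Z(G) = {e, c²}, of order 2.

Answer: {e, c²}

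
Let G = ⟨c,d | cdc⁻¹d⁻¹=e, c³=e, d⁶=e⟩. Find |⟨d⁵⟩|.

|⟨d⁵⟩| equals the order of d⁵. Compute successive powers until reaching e:
  (d⁵)¹ = d⁵, (d⁵)² = d⁴, (d⁵)³ = d³, (d⁵)⁴ = d², (d⁵)⁵ = d, (d⁵)⁶ = e.
The smallest positive k with (d⁵)ᵏ = e is 6, so |⟨d⁵⟩| = 6.

Answer: 6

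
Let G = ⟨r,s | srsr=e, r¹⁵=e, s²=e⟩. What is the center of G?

An element z ∈ Z(G) iff z commutes with every generator.
For example e is central: e·r = r = r·e; e·s = s = s·e.
Whereas r ∉ Z(G) since r·s = rs ≠ r¹⁴s = s·r.
Checking each of the 30 elements this way gives Z(G) = {e}, of order 1.

Answer: {e}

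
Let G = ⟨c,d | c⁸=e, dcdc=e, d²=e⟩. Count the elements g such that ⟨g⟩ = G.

⟨g⟩ = G would require ord(g) = |G| = 16, but the maximum element order in G is 8 < 16. So G is not cyclic and no single element generates it: the count is 0.

Answer: 0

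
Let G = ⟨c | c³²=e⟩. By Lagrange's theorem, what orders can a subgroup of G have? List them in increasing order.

|G| = 32 = 2⁵. By Lagrange's theorem the order of any subgroup divides 32; the divisors of 32 are 1, 2, 4, 8, 16, 32.

Answer: 1, 2, 4, 8, 16, 32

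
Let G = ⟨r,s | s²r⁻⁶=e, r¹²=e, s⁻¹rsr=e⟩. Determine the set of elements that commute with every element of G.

An element z ∈ Z(G) iff z commutes with every generator.
For example r⁶ is central: (r⁶)·r = r⁷ = r·(r⁶); (r⁶)·s = s⁻¹ = s·(r⁶).
Whereas r ∉ Z(G) since r·s = rs ≠ r⁵s⁻¹ = s·r.
Checking each of the 24 elements this way gives Z(G) = {e, r⁶}, of order 2.

Answer: {e, r⁶}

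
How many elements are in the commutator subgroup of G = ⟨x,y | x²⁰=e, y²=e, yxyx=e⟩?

G' = [G, G] is generated by all commutators. The generator-pair commutators are: [x, y] = x².
The subgroup they normally generate is {e, x², x⁴, x⁶, x⁸, x¹⁰, x¹², x¹⁴, x¹⁶, x¹⁸}, of order 10.
Check: |G/G'| = 40/10 = 4 is the order of the abelianisation.

Answer: 10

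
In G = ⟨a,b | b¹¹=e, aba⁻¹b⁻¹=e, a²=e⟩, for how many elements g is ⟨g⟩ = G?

G is cyclic of order 22. An element generates G iff its order is 22, and a cyclic group of order 22 has exactly φ(22) = 10 such elements.

Answer: 10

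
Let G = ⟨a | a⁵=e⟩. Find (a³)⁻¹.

The order of (a³) is 5 (smallest k with (a³)ᵏ = e), so (a³)⁻¹ = (a³)⁴ = a².
Check: (a³) · (a²) → (a³) · a² = e, giving e as required.

Answer: a²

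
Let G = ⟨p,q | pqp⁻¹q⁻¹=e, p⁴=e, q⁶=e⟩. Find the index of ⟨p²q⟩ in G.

First find ord(p²q) by computing successive powers:
  (p²q)¹ = p²q, (p²q)² = q², (p²q)³ = p²q³, (p²q)⁴ = q⁴, (p²q)⁵ = p²q⁵, (p²q)⁶ = e.
So |⟨p²q⟩| = ord(p²q) = 6. With |G| = 24, by Lagrange [G : ⟨p²q⟩] = 24/6 = 4.

Answer: 4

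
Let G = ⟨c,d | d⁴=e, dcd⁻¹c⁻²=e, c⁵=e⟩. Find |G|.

Enumerate words in the generators, reducing via the relations: the distinct elements are
  {c, d, e, cd, c², c³, c⁴, d², d³, cd², cd³, c²d, c³d, c⁴d, c²d², c²d³, c³d², c³d³, c⁴d², c⁴d³}.
No further products give new elements, so |G| = 20.

Answer: 20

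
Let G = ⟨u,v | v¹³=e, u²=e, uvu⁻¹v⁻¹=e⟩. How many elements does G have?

Enumerate words in the generators, reducing via the relations: the distinct elements are
  {e, u, v, uv, v², v³, v⁴, v⁵, v⁶, v⁷, v⁸, v⁹, uv², uv³, uv⁴, uv⁵, uv⁶, uv⁷, uv⁸, uv⁹, v¹², v¹¹, v¹⁰, uv¹², uv¹¹, uv¹⁰}.
No further products give new elements, so |G| = 26.

Answer: 26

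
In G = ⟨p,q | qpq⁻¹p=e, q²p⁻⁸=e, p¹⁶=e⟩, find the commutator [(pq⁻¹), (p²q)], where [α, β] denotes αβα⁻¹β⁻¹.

[(pq⁻¹), (p²q)] = (pq⁻¹)·(p²q)·(pq⁻¹)⁻¹·(p²q)⁻¹.
  (pq⁻¹) · (p²q) = p¹⁵
  (p¹⁵) · (pq) = q
  q · (p²q⁻¹) = p¹⁴

Answer: p¹⁴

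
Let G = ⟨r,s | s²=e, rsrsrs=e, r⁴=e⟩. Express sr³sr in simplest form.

Multiply left to right, reducing at each step:
  s · r³ = sr³
  (sr³) · s = rsr
  (rsr) · r = rsr²

Answer: rsr²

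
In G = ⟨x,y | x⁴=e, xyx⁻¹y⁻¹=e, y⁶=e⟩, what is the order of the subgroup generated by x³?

|⟨x³⟩| equals the order of x³. Compute successive powers until reaching e:
  (x³)¹ = x³, (x³)² = x², (x³)³ = x, (x³)⁴ = e.
The smallest positive k with (x³)ᵏ = e is 4, so |⟨x³⟩| = 4.

Answer: 4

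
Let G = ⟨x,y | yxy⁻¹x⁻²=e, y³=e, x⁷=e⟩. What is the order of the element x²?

Compute successive powers until reaching e:
  (x²)¹ = x², (x²)² = x⁴, (x²)³ = x⁶, (x²)⁴ = x, (x²)⁵ = x³, (x²)⁶ = x⁵, (x²)⁷ = e.
The smallest positive k with (x²)ᵏ = e is 7.

Answer: 7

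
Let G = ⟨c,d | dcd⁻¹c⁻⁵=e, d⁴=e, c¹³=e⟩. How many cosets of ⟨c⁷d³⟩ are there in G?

First find ord(c⁷d³) by computing successive powers:
  (c⁷d³)¹ = c⁷d³, (c⁷d³)² = c¹¹d², (c⁷d³)³ = c⁴d, (c⁷d³)⁴ = e.
So |⟨c⁷d³⟩| = ord(c⁷d³) = 4. With |G| = 52, by Lagrange [G : ⟨c⁷d³⟩] = 52/4 = 13.

Answer: 13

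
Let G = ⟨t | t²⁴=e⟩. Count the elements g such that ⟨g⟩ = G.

G is cyclic of order 24. An element generates G iff its order is 24, and a cyclic group of order 24 has exactly φ(24) = 8 such elements.

Answer: 8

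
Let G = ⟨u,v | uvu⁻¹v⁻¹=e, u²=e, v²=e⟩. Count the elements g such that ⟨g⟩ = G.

⟨g⟩ = G would require ord(g) = |G| = 4, but the maximum element order in G is 2 < 4. So G is not cyclic and no single element generates it: the count is 0.

Answer: 0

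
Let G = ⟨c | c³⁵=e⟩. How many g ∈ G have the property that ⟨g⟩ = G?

G is cyclic of order 35. An element generates G iff its order is 35, and a cyclic group of order 35 has exactly φ(35) = 24 such elements.

Answer: 24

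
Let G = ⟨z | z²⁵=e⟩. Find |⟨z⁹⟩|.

|⟨z⁹⟩| equals the order of z⁹. Compute successive powers until reaching e:
  (z⁹)¹ = z⁹, (z⁹)² = z¹⁸, (z⁹)³ = z², (z⁹)⁴ = z¹¹, (z⁹)⁵ = z²⁰, (z⁹)⁶ = z⁴, (z⁹)⁷ = z¹³, (z⁹)⁸ = z²², (z⁹)⁹ = z⁶, (z⁹)¹⁰ = z¹⁵, (z⁹)¹¹ = z²⁴, (z⁹)¹² = z⁸, (z⁹)¹³ = z¹⁷, (z⁹)¹⁴ = z, (z⁹)¹⁵ = z¹⁰, (z⁹)¹⁶ = z¹⁹, (z⁹)¹⁷ = z³, (z⁹)¹⁸ = z¹², (z⁹)¹⁹ = z²¹, (z⁹)²⁰ = z⁵, (z⁹)²¹ = z¹⁴, (z⁹)²² = z²³, (z⁹)²³ = z⁷, (z⁹)²⁴ = z¹⁶, (z⁹)²⁵ = e.
The smallest positive k with (z⁹)ᵏ = e is 25, so |⟨z⁹⟩| = 25.

Answer: 25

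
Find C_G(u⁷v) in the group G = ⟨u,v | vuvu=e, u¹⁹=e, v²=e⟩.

⟨u⁷v⟩ ⊆ C_G(u⁷v) since powers of u⁷v commute with u⁷v; so |C_G(u⁷v)| ≥ |⟨u⁷v⟩| = 2.
By orbit–stabilizer, |C_G(u⁷v)| = |G| / |conj. class of u⁷v| = 38 / 19 = 2.
The 2 elements commuting with u⁷v are {e, u⁷v}.

Answer: {e, u⁷v}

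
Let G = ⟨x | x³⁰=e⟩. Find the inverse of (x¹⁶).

The order of (x¹⁶) is 15 (smallest k with (x¹⁶)ᵏ = e), so (x¹⁶)⁻¹ = (x¹⁶)¹⁴ = x¹⁴.
Check: (x¹⁶) · (x¹⁴) → (x¹⁶) · x¹⁴ = e, giving e as required.

Answer: x¹⁴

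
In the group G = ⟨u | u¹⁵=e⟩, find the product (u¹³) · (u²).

Compute (u¹³) · (u²) by multiplying left to right and reducing via the relations at each step:
  (u¹³) · u² = e

Answer: e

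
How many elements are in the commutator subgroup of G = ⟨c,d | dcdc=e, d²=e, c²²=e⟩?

G' = [G, G] is generated by all commutators. The generator-pair commutators are: [c, d] = c².
The subgroup they normally generate is {e, c², c⁴, c⁶, c⁸, c¹⁰, c¹², c¹⁴, c¹⁶, c¹⁸, c²⁰}, of order 11.
Check: |G/G'| = 44/11 = 4 is the order of the abelianisation.

Answer: 11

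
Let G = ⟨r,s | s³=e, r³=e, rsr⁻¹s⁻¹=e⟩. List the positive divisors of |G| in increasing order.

|G| = 9 = 3². By Lagrange's theorem the order of any subgroup divides 9; the divisors of 9 are 1, 3, 9.

Answer: 1, 3, 9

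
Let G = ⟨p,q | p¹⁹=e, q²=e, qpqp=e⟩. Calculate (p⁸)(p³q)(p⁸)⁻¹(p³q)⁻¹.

[(p⁸), (p³q)] = (p⁸)·(p³q)·(p⁸)⁻¹·(p³q)⁻¹.
  (p⁸) · (p³q) = p¹¹q
  (p¹¹q) · (p¹¹) = q
  q · (p³q) = p¹⁶

Answer: p¹⁶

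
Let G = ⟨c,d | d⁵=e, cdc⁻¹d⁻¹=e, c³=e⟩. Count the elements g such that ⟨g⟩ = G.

G is cyclic of order 15. An element generates G iff its order is 15, and a cyclic group of order 15 has exactly φ(15) = 8 such elements.

Answer: 8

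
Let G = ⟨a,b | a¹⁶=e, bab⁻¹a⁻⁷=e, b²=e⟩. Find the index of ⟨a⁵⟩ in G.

First find ord(a⁵) by computing successive powers:
  (a⁵)¹ = a⁵, (a⁵)² = a¹⁰, (a⁵)³ = a¹⁵, (a⁵)⁴ = a⁴, (a⁵)⁵ = a⁹, (a⁵)⁶ = a¹⁴, (a⁵)⁷ = a³, (a⁵)⁸ = a⁸, (a⁵)⁹ = a¹³, (a⁵)¹⁰ = a², (a⁵)¹¹ = a⁷, (a⁵)¹² = a¹², (a⁵)¹³ = a, (a⁵)¹⁴ = a⁶, (a⁵)¹⁵ = a¹¹, (a⁵)¹⁶ = e.
So |⟨a⁵⟩| = ord(a⁵) = 16. With |G| = 32, by Lagrange [G : ⟨a⁵⟩] = 32/16 = 2.

Answer: 2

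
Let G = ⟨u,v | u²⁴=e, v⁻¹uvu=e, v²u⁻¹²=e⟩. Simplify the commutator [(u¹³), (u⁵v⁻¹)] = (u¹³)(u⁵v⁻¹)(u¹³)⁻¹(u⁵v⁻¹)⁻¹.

[(u¹³), (u⁵v⁻¹)] = (u¹³)·(u⁵v⁻¹)·(u¹³)⁻¹·(u⁵v⁻¹)⁻¹.
  (u¹³) · (u⁵v⁻¹) = u⁶v
  (u⁶v) · (u¹¹) = u⁷v⁻¹
  (u⁷v⁻¹) · (u⁵v) = u²

Answer: u²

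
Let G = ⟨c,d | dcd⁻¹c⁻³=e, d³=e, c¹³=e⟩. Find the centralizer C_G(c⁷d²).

⟨c⁷d²⟩ ⊆ C_G(c⁷d²) since powers of c⁷d² commute with c⁷d²; so |C_G(c⁷d²)| ≥ |⟨c⁷d²⟩| = 3.
By orbit–stabilizer, |C_G(c⁷d²)| = |G| / |conj. class of c⁷d²| = 39 / 13 = 3.
The 3 elements commuting with c⁷d² are {e, c⁵d, c⁷d²}.

Answer: {e, c⁵d, c⁷d²}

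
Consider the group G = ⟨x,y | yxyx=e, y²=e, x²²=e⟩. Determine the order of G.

Enumerate words in the generators, reducing via the relations: the distinct elements are
  {e, x, y, xy, x², x³, x⁴, x⁵, x⁶, x⁷, x⁸, x⁹, x²y, x²¹, x²⁰, x³y, x¹², x¹³, x¹¹, x¹⁰, x¹⁴, x¹⁵, x¹⁶, x¹⁷, x¹⁸, x¹⁹, x⁴y, x⁵y, x⁶y, x⁷y, x⁸y, x⁹y, x²¹y, x²⁰y, x¹²y, x¹³y, x¹¹y, x¹⁰y, x¹⁴y, x¹⁵y, x¹⁶y, x¹⁷y, x¹⁸y, x¹⁹y}.
No further products give new elements, so |G| = 44.

Answer: 44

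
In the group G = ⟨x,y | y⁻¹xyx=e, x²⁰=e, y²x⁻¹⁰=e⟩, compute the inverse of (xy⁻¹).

The order of (xy⁻¹) is 4 (smallest k with (xy⁻¹)ᵏ = e), so (xy⁻¹)⁻¹ = (xy⁻¹)³ = xy.
Check: (xy⁻¹) · (xy) → (xy⁻¹) · x = y⁻¹;   (y⁻¹) · y = e, giving e as required.

Answer: xy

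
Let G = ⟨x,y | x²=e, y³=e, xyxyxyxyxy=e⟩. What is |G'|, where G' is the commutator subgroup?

G' = [G, G] is generated by all commutators. The generator-pair commutators are: [x, y] = xyxy².
The subgroup they normally generate is {e, x, y, y², xy, xyx, xyxy, xyxyx, y²xy²x, y²xy², y²x, xy², yx, yxy, yxyx, xy²xy²x, xy²xy², xy²x, y²xy, y²xyx, y²xyxy, yxy²xy², yxy²x, yxy², xyxy², xy²xy, xy²xyx, xy²xyxy, xyxy²xy², xyxy²x, y²xy²xy, xyxy²xy, xyxy²xyx, xyxy²xyxy, y²xy²xyxy², y²xy²xyx, y²xy²xyxy, y²xyxy²xy², y²xyxy²x, y²xyxy², yxyxy², yxy²xy, yxy²xyx, yxy²xyxy, yxyxy²xy², yxyxy²x, yxyxy²xy, xy²xyxy²xy², xy²xyxy²x, xy²xyxy², y²xyxy²xy, y²xyxy²xyx, yxy²xyxy²x, yxy²xyxy², xy²xyxy²xy, xy²xyxy²xyx, xyxy²xyxy²x, xyxy²xyxy², xyxy²xyxy²xy, yxy²xyxy²xy}, of order 60.
Check: |G/G'| = 60/60 = 1 is the order of the abelianisation.

Answer: 60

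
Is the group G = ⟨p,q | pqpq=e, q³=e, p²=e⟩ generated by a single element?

Every cyclic group is abelian. But p·q = pq while q·p = pq², so p·q ≠ q·p and G is not abelian. Hence G is not cyclic.

Answer: No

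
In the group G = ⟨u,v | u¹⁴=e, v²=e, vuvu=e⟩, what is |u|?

Compute successive powers until reaching e:
  u¹ = u, u² = u², u³ = u³, u⁴ = u⁴, u⁵ = u⁵, u⁶ = u⁶, u⁷ = u⁷, u⁸ = u⁸, u⁹ = u⁹, u¹⁰ = u¹⁰, u¹¹ = u¹¹, u¹² = u¹², u¹³ = u¹³, u¹⁴ = e.
The smallest positive k with uᵏ = e is 14.

Answer: 14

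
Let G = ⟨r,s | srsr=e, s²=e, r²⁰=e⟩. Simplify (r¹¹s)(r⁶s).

Compute (r¹¹s) · (r⁶s) by multiplying left to right and reducing via the relations at each step:
  (r¹¹s) · r⁶ = r⁵s
  (r⁵s) · s = r⁵

Answer: r⁵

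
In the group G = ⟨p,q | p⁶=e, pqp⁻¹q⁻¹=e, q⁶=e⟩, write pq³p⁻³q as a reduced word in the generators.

Multiply left to right, reducing at each step:
  p · q³ = pq³
  (pq³) · p⁻³ = p⁴q³
  (p⁴q³) · q = p⁴q⁴

Answer: p⁴q⁴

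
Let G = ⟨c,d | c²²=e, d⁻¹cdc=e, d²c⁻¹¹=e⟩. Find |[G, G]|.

G' = [G, G] is generated by all commutators. The generator-pair commutators are: [c, d] = c².
The subgroup they normally generate is {e, c², c⁴, c⁶, c⁸, c¹⁰, c¹², c¹⁴, c¹⁶, c¹⁸, c²⁰}, of order 11.
Check: |G/G'| = 44/11 = 4 is the order of the abelianisation.

Answer: 11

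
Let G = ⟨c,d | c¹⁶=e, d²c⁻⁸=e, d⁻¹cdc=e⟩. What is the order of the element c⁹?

Compute successive powers until reaching e:
  (c⁹)¹ = c⁹, (c⁹)² = c², (c⁹)³ = c¹¹, (c⁹)⁴ = c⁴, (c⁹)⁵ = c¹³, (c⁹)⁶ = c⁶, (c⁹)⁷ = c¹⁵, (c⁹)⁸ = c⁸, (c⁹)⁹ = c, (c⁹)¹⁰ = c¹⁰, (c⁹)¹¹ = c³, (c⁹)¹² = c¹², (c⁹)¹³ = c⁵, (c⁹)¹⁴ = c¹⁴, (c⁹)¹⁵ = c⁷, (c⁹)¹⁶ = e.
The smallest positive k with (c⁹)ᵏ = e is 16.

Answer: 16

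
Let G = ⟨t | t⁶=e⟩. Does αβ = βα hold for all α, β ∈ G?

G has a single generator, so G is cyclic and hence abelian.

Answer: Yes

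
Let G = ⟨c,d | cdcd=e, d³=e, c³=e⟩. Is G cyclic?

Every cyclic group is abelian. But c·d = cd while d·c = c²d², so c·d ≠ d·c and G is not abelian. Hence G is not cyclic.

Answer: No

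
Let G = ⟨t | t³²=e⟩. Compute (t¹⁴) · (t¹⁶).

Compute (t¹⁴) · (t¹⁶) by multiplying left to right and reducing via the relations at each step:
  (t¹⁴) · t¹⁶ = t³⁰

Answer: t³⁰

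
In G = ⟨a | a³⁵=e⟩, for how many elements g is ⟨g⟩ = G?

G is cyclic of order 35. An element generates G iff its order is 35, and a cyclic group of order 35 has exactly φ(35) = 24 such elements.

Answer: 24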